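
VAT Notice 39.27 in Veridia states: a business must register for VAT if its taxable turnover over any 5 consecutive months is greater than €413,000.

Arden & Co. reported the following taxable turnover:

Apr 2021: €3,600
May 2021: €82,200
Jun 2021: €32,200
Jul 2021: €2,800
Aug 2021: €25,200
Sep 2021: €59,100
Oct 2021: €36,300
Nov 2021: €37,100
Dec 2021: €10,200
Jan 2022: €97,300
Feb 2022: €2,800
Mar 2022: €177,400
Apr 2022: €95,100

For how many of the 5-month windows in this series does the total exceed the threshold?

Apr 2021–Aug 2021: €3,600 + €82,200 + €32,200 + €2,800 + €25,200 = €146,000 (under)
May 2021–Sep 2021: €82,200 + €32,200 + €2,800 + €25,200 + €59,100 = €201,500 (under)
Jun 2021–Oct 2021: €32,200 + €2,800 + €25,200 + €59,100 + €36,300 = €155,600 (under)
Jul 2021–Nov 2021: €2,800 + €25,200 + €59,100 + €36,300 + €37,100 = €160,500 (under)
Aug 2021–Dec 2021: €25,200 + €59,100 + €36,300 + €37,100 + €10,200 = €167,900 (under)
Sep 2021–Jan 2022: €59,100 + €36,300 + €37,100 + €10,200 + €97,300 = €240,000 (under)
Oct 2021–Feb 2022: €36,300 + €37,100 + €10,200 + €97,300 + €2,800 = €183,700 (under)
Nov 2021–Mar 2022: €37,100 + €10,200 + €97,300 + €2,800 + €177,400 = €324,800 (under)
Dec 2021–Apr 2022: €10,200 + €97,300 + €2,800 + €177,400 + €95,100 = €382,800 (under)
0 windows exceed the threshold.

0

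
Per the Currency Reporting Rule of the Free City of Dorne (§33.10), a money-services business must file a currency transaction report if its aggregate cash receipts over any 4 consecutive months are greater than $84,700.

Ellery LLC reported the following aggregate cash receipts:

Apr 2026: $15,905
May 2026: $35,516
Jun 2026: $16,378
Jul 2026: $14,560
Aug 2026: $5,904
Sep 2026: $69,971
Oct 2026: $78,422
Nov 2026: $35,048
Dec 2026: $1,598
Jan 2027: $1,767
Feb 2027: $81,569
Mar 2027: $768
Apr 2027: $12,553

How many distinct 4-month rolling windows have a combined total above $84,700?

Apr 2026–Jul 2026: $15,905 + $35,516 + $16,378 + $14,560 = $82,359 (under)
May 2026–Aug 2026: $35,516 + $16,378 + $14,560 + $5,904 = $72,358 (under)
Jun 2026–Sep 2026: $16,378 + $14,560 + $5,904 + $69,971 = $106,813 (over)
Jul 2026–Oct 2026: $14,560 + $5,904 + $69,971 + $78,422 = $168,857 (over)
Aug 2026–Nov 2026: $5,904 + $69,971 + $78,422 + $35,048 = $189,345 (over)
Sep 2026–Dec 2026: $69,971 + $78,422 + $35,048 + $1,598 = $185,039 (over)
Oct 2026–Jan 2027: $78,422 + $35,048 + $1,598 + $1,767 = $116,835 (over)
Nov 2026–Feb 2027: $35,048 + $1,598 + $1,767 + $81,569 = $119,982 (over)
Dec 2026–Mar 2027: $1,598 + $1,767 + $81,569 + $768 = $85,702 (over)
Jan 2027–Apr 2027: $1,767 + $81,569 + $768 + $12,553 = $96,657 (over)
8 windows exceed the threshold.

8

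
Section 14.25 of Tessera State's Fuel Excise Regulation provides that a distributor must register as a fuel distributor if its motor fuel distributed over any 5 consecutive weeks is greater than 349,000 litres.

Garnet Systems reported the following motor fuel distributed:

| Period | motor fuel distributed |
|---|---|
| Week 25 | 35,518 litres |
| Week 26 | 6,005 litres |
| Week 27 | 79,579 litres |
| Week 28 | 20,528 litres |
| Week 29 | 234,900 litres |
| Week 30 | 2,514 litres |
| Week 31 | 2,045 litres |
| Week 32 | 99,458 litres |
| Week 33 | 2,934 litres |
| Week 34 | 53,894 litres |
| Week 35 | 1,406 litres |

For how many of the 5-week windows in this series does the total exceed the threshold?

Week 25–Week 29: 35,518 litres + 6,005 litres + 79,579 litres + 20,528 litres + 234,900 litres = 376,530 litres (over)
Week 26–Week 30: 6,005 litres + 79,579 litres + 20,528 litres + 234,900 litres + 2,514 litres = 343,526 litres (under)
Week 27–Week 31: 79,579 litres + 20,528 litres + 234,900 litres + 2,514 litres + 2,045 litres = 339,566 litres (under)
Week 28–Week 32: 20,528 litres + 234,900 litres + 2,514 litres + 2,045 litres + 99,458 litres = 359,445 litres (over)
Week 29–Week 33: 234,900 litres + 2,514 litres + 2,045 litres + 99,458 litres + 2,934 litres = 341,851 litres (under)
Week 30–Week 34: 2,514 litres + 2,045 litres + 99,458 litres + 2,934 litres + 53,894 litres = 160,845 litres (under)
Week 31–Week 35: 2,045 litres + 99,458 litres + 2,934 litres + 53,894 litres + 1,406 litres = 159,737 litres (under)
2 windows exceed the threshold.

2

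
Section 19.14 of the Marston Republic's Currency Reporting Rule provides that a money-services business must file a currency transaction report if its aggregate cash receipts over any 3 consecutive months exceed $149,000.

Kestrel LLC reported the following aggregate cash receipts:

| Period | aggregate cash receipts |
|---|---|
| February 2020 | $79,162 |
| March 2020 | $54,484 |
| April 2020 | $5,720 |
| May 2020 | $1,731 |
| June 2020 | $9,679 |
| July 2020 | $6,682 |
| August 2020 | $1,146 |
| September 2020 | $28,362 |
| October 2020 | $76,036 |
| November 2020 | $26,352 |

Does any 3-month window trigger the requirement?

No

February 2020–April 2020: $79,162 + $54,484 + $5,720 = $139,366 (under)
March 2020–May 2020: $54,484 + $5,720 + $1,731 = $61,935 (under)
April 2020–June 2020: $5,720 + $1,731 + $9,679 = $17,130 (under)
May 2020–July 2020: $1,731 + $9,679 + $6,682 = $18,092 (under)
June 2020–August 2020: $9,679 + $6,682 + $1,146 = $17,507 (under)
July 2020–September 2020: $6,682 + $1,146 + $28,362 = $36,190 (under)
August 2020–October 2020: $1,146 + $28,362 + $76,036 = $105,544 (under)
September 2020–November 2020: $28,362 + $76,036 + $26,352 = $130,750 (under)
No window exceeds $149,000.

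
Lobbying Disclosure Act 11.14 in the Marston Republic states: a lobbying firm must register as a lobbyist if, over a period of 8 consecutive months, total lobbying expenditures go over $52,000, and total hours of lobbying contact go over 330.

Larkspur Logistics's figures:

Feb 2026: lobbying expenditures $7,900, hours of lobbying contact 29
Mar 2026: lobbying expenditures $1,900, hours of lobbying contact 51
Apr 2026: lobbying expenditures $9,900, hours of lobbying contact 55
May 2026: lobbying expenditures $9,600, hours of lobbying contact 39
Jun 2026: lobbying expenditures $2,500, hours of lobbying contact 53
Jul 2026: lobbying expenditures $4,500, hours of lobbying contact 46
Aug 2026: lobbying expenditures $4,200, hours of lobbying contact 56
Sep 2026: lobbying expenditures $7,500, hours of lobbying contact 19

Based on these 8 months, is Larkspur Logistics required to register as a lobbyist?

No

Total lobbying expenditures: $7,900 + $1,900 + $9,900 + $9,600 + $2,500 + $4,500 + $4,200 + $7,500 = $48,000 (≤ $52,000).
Total hours of lobbying contact: 29 + 51 + 55 + 39 + 53 + 46 + 56 + 19 = 348 (> 330).
The test is 'and': the rule requires both, and at least one is not exceeded.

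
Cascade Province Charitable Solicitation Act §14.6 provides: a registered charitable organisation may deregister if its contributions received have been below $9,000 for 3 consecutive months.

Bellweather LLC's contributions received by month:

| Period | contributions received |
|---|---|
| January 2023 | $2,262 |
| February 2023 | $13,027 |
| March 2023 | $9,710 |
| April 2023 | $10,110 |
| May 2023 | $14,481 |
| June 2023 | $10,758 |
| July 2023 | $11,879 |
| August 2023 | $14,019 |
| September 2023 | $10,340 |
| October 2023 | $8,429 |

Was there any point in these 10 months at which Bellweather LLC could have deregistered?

No

Months below $9,000: January 2023, October 2023.
Longest run of consecutive months below the threshold: 1.
1 < 3, so Bellweather LLC never became eligible.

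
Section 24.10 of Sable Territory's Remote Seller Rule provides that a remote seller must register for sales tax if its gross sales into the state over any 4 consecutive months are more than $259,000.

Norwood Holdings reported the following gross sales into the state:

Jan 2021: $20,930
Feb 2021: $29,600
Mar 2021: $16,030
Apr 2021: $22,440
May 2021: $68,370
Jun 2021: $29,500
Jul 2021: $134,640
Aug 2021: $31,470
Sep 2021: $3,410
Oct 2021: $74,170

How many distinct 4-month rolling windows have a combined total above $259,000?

1

Jan 2021–Apr 2021: $20,930 + $29,600 + $16,030 + $22,440 = $89,000 (under)
Feb 2021–May 2021: $29,600 + $16,030 + $22,440 + $68,370 = $136,440 (under)
Mar 2021–Jun 2021: $16,030 + $22,440 + $68,370 + $29,500 = $136,340 (under)
Apr 2021–Jul 2021: $22,440 + $68,370 + $29,500 + $134,640 = $254,950 (under)
May 2021–Aug 2021: $68,370 + $29,500 + $134,640 + $31,470 = $263,980 (over)
Jun 2021–Sep 2021: $29,500 + $134,640 + $31,470 + $3,410 = $199,020 (under)
Jul 2021–Oct 2021: $134,640 + $31,470 + $3,410 + $74,170 = $243,690 (under)
1 window exceeds the threshold.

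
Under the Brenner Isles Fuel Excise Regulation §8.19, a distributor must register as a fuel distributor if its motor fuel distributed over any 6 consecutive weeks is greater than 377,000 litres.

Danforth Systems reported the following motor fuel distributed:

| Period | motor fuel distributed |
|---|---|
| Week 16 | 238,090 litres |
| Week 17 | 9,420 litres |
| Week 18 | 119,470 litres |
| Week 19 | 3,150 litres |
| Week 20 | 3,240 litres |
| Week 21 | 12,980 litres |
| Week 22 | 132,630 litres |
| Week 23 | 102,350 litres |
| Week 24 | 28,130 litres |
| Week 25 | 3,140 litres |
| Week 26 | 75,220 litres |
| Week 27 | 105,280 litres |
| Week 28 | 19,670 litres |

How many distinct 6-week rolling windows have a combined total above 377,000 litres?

Week 16–Week 21: 238,090 litres + 9,420 litres + 119,470 litres + 3,150 litres + 3,240 litres + 12,980 litres = 386,350 litres (over)
Week 17–Week 22: 9,420 litres + 119,470 litres + 3,150 litres + 3,240 litres + 12,980 litres + 132,630 litres = 280,890 litres (under)
Week 18–Week 23: 119,470 litres + 3,150 litres + 3,240 litres + 12,980 litres + 132,630 litres + 102,350 litres = 373,820 litres (under)
Week 19–Week 24: 3,150 litres + 3,240 litres + 12,980 litres + 132,630 litres + 102,350 litres + 28,130 litres = 282,480 litres (under)
Week 20–Week 25: 3,240 litres + 12,980 litres + 132,630 litres + 102,350 litres + 28,130 litres + 3,140 litres = 282,470 litres (under)
Week 21–Week 26: 12,980 litres + 132,630 litres + 102,350 litres + 28,130 litres + 3,140 litres + 75,220 litres = 354,450 litres (under)
Week 22–Week 27: 132,630 litres + 102,350 litres + 28,130 litres + 3,140 litres + 75,220 litres + 105,280 litres = 446,750 litres (over)
Week 23–Week 28: 102,350 litres + 28,130 litres + 3,140 litres + 75,220 litres + 105,280 litres + 19,670 litres = 333,790 litres (under)
2 windows exceed the threshold.

2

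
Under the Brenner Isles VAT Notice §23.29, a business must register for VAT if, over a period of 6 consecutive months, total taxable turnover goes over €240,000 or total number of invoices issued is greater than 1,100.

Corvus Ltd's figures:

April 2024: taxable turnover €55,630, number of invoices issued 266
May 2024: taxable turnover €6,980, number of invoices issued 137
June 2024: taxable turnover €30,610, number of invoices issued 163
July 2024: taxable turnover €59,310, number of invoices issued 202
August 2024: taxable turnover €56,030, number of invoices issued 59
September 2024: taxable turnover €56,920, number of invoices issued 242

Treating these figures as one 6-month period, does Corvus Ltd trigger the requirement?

Yes

Total taxable turnover: €55,630 + €6,980 + €30,610 + €59,310 + €56,030 + €56,920 = €265,480 (> €240,000).
Total number of invoices issued: 266 + 137 + 163 + 202 + 59 + 242 = 1,069 (≤ 1,100).
The test is 'or': at least one threshold is exceeded.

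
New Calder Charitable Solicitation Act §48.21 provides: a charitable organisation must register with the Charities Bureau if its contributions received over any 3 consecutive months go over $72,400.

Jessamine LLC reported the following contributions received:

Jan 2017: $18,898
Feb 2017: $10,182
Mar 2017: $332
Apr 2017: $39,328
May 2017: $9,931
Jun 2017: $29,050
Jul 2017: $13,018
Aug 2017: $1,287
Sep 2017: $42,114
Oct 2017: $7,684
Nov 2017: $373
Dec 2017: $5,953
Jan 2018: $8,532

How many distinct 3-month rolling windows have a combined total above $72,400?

1

Jan 2017–Mar 2017: $18,898 + $10,182 + $332 = $29,412 (under)
Feb 2017–Apr 2017: $10,182 + $332 + $39,328 = $49,842 (under)
Mar 2017–May 2017: $332 + $39,328 + $9,931 = $49,591 (under)
Apr 2017–Jun 2017: $39,328 + $9,931 + $29,050 = $78,309 (over)
May 2017–Jul 2017: $9,931 + $29,050 + $13,018 = $51,999 (under)
Jun 2017–Aug 2017: $29,050 + $13,018 + $1,287 = $43,355 (under)
Jul 2017–Sep 2017: $13,018 + $1,287 + $42,114 = $56,419 (under)
Aug 2017–Oct 2017: $1,287 + $42,114 + $7,684 = $51,085 (under)
Sep 2017–Nov 2017: $42,114 + $7,684 + $373 = $50,171 (under)
Oct 2017–Dec 2017: $7,684 + $373 + $5,953 = $14,010 (under)
Nov 2017–Jan 2018: $373 + $5,953 + $8,532 = $14,858 (under)
1 window exceeds the threshold.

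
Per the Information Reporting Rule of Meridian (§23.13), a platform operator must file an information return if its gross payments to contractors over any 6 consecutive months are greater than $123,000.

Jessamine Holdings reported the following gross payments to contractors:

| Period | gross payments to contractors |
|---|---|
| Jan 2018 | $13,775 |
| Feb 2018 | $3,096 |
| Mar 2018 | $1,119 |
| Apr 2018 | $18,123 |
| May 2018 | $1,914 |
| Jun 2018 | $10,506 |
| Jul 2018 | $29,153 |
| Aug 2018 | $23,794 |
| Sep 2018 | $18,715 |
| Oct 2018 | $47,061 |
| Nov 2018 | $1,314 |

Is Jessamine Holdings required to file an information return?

Jan 2018–Jun 2018: $13,775 + $3,096 + $1,119 + $18,123 + $1,914 + $10,506 = $48,533 (under)
Feb 2018–Jul 2018: $3,096 + $1,119 + $18,123 + $1,914 + $10,506 + $29,153 = $63,911 (under)
Mar 2018–Aug 2018: $1,119 + $18,123 + $1,914 + $10,506 + $29,153 + $23,794 = $84,609 (under)
Apr 2018–Sep 2018: $18,123 + $1,914 + $10,506 + $29,153 + $23,794 + $18,715 = $102,205 (under)
May 2018–Oct 2018: $1,914 + $10,506 + $29,153 + $23,794 + $18,715 + $47,061 = $131,143 (over)
Jun 2018–Nov 2018: $10,506 + $29,153 + $23,794 + $18,715 + $47,061 + $1,314 = $130,543 (over)
At least one window exceeds $123,000.

Yes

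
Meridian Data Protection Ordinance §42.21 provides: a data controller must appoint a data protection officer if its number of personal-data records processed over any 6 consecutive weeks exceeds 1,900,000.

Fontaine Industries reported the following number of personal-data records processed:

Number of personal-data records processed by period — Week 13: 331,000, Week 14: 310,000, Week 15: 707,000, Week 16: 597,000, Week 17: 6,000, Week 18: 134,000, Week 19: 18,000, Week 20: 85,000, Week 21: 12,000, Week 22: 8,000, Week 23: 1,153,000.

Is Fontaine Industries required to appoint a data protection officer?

Yes

Week 13–Week 18: 331,000 + 310,000 + 707,000 + 597,000 + 6,000 + 134,000 = 2,085,000 (over)
Week 14–Week 19: 310,000 + 707,000 + 597,000 + 6,000 + 134,000 + 18,000 = 1,772,000 (under)
Week 15–Week 20: 707,000 + 597,000 + 6,000 + 134,000 + 18,000 + 85,000 = 1,547,000 (under)
Week 16–Week 21: 597,000 + 6,000 + 134,000 + 18,000 + 85,000 + 12,000 = 852,000 (under)
Week 17–Week 22: 6,000 + 134,000 + 18,000 + 85,000 + 12,000 + 8,000 = 263,000 (under)
Week 18–Week 23: 134,000 + 18,000 + 85,000 + 12,000 + 8,000 + 1,153,000 = 1,410,000 (under)
At least one window exceeds 1,900,000.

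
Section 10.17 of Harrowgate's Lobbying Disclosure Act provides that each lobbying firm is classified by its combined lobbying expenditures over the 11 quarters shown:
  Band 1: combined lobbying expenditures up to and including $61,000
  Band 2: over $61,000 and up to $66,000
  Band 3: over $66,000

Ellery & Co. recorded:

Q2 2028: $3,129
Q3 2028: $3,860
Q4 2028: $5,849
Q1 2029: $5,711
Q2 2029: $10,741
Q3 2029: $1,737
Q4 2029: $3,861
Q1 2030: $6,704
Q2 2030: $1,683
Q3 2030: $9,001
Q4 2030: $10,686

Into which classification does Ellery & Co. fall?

Combined lobbying expenditures: $3,129 + $3,860 + $5,849 + $5,711 + $10,741 + $1,737 + $3,861 + $6,704 + $1,683 + $9,001 + $10,686 = $62,962.
$61,000 < $62,962 ≤ $66,000, so Band 2 applies.

Band 2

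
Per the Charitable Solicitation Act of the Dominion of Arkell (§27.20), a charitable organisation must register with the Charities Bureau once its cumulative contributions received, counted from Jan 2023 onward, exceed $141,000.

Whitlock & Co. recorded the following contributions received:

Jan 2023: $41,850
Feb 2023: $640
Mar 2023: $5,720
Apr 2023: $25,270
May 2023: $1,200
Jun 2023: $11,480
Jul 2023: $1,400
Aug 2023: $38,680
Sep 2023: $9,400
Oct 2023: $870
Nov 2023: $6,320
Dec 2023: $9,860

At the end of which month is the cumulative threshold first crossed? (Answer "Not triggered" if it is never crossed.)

Nov 2023

Through Jan 2023: $41,850
Through Feb 2023: $42,490
Through Mar 2023: $48,210
Through Apr 2023: $73,480
Through May 2023: $74,680
Through Jun 2023: $86,160
Through Jul 2023: $87,560
Through Aug 2023: $126,240
Through Sep 2023: $135,640
Through Oct 2023: $136,510
Through Nov 2023: $142,830 ← exceeds threshold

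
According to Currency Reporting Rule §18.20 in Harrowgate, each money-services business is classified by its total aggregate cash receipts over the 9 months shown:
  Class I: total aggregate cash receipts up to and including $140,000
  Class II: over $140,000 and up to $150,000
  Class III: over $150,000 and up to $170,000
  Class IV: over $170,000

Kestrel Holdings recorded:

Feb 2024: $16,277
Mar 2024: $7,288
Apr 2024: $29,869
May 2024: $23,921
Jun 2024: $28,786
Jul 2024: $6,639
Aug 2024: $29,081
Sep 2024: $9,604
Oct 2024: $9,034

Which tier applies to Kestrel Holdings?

Class III

Total aggregate cash receipts: $16,277 + $7,288 + $29,869 + $23,921 + $28,786 + $6,639 + $29,081 + $9,604 + $9,034 = $160,499.
$150,000 < $160,499 ≤ $170,000, so Class III applies.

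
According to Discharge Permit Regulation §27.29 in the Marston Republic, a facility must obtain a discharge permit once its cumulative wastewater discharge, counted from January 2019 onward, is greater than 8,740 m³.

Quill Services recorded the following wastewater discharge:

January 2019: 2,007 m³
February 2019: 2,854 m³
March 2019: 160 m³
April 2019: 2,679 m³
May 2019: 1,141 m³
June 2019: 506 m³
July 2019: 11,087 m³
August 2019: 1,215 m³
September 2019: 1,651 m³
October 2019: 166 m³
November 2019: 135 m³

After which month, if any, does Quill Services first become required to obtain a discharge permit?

Through January 2019: 2,007 m³
Through February 2019: 4,861 m³
Through March 2019: 5,021 m³
Through April 2019: 7,700 m³
Through May 2019: 8,841 m³ ← exceeds threshold

May 2019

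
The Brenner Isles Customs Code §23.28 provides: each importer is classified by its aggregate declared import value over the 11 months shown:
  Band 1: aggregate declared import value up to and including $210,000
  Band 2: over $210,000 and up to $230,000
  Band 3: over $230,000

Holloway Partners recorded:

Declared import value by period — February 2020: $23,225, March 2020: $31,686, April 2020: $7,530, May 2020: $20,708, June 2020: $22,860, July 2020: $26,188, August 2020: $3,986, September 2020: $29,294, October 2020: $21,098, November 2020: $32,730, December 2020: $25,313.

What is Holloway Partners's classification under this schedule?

Aggregate declared import value: $23,225 + $31,686 + $7,530 + $20,708 + $22,860 + $26,188 + $3,986 + $29,294 + $21,098 + $32,730 + $25,313 = $244,618.
$244,618 > $230,000, so Band 3 applies.

Band 3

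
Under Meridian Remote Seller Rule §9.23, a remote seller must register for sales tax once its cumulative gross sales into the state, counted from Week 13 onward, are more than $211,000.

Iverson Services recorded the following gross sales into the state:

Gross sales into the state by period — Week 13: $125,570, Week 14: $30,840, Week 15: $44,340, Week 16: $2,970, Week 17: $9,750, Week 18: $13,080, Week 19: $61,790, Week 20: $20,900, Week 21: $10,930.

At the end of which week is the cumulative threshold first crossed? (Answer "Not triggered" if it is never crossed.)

Through Week 13: $125,570
Through Week 14: $156,410
Through Week 15: $200,750
Through Week 16: $203,720
Through Week 17: $213,470 ← exceeds threshold

Week 17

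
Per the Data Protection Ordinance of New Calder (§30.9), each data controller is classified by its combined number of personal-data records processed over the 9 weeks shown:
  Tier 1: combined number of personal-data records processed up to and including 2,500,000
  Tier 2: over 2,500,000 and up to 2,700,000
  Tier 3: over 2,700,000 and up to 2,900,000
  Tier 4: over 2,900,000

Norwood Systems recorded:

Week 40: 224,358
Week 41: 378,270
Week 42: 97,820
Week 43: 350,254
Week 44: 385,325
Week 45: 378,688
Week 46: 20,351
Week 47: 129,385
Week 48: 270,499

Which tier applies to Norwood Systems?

Combined number of personal-data records processed: 224,358 + 378,270 + 97,820 + 350,254 + 385,325 + 378,688 + 20,351 + 129,385 + 270,499 = 2,234,950.
2,234,950 ≤ 2,500,000, so Tier 1 applies.

Tier 1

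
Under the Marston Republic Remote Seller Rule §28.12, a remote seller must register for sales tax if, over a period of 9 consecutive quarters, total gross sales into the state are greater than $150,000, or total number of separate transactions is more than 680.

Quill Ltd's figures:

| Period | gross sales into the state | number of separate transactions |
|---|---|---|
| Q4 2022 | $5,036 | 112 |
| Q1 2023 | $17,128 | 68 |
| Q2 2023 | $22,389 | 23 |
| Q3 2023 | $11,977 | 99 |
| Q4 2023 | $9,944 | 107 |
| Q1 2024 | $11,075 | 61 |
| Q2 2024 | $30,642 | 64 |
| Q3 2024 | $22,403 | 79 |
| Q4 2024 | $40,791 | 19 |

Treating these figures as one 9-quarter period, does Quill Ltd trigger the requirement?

Total gross sales into the state: $5,036 + $17,128 + $22,389 + $11,977 + $9,944 + $11,075 + $30,642 + $22,403 + $40,791 = $171,385 (> $150,000).
Total number of separate transactions: 112 + 68 + 23 + 99 + 107 + 61 + 64 + 79 + 19 = 632 (≤ 680).
The test is 'or': at least one threshold is exceeded.

Yes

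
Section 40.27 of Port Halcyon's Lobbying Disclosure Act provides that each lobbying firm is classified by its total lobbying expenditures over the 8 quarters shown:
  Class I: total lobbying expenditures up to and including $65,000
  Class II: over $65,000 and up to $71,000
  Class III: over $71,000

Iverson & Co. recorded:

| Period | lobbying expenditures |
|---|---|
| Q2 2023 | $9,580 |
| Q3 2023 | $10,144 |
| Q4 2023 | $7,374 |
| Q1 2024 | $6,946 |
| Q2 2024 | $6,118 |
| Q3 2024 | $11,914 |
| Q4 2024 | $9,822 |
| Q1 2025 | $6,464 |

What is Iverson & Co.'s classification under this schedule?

Total lobbying expenditures: $9,580 + $10,144 + $7,374 + $6,946 + $6,118 + $11,914 + $9,822 + $6,464 = $68,362.
$65,000 < $68,362 ≤ $71,000, so Class II applies.

Class II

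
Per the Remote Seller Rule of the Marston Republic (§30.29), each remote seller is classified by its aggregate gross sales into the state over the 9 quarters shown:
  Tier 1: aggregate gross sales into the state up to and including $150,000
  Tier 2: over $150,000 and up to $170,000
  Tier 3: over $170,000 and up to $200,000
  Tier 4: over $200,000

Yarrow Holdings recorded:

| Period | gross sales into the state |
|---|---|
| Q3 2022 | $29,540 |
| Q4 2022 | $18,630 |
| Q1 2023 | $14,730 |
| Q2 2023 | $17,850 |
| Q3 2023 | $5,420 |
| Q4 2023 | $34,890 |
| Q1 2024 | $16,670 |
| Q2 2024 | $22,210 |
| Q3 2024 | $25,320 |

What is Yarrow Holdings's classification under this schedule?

Tier 3

Aggregate gross sales into the state: $29,540 + $18,630 + $14,730 + $17,850 + $5,420 + $34,890 + $16,670 + $22,210 + $25,320 = $185,260.
$170,000 < $185,260 ≤ $200,000, so Tier 3 applies.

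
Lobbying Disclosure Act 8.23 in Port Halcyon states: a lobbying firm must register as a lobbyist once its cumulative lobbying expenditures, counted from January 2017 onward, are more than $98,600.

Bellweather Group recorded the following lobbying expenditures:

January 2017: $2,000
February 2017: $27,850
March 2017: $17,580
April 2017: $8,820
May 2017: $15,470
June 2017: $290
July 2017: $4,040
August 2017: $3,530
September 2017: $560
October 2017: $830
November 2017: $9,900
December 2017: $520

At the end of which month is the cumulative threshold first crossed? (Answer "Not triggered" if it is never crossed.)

Through January 2017: $2,000
Through February 2017: $29,850
Through March 2017: $47,430
Through April 2017: $56,250
Through May 2017: $71,720
Through June 2017: $72,010
Through July 2017: $76,050
Through August 2017: $79,580
Through September 2017: $80,140
Through October 2017: $80,970
Through November 2017: $90,870
Through December 2017: $91,390
Final cumulative total $91,390 ≤ $98,600; the threshold is never exceeded.

Not triggered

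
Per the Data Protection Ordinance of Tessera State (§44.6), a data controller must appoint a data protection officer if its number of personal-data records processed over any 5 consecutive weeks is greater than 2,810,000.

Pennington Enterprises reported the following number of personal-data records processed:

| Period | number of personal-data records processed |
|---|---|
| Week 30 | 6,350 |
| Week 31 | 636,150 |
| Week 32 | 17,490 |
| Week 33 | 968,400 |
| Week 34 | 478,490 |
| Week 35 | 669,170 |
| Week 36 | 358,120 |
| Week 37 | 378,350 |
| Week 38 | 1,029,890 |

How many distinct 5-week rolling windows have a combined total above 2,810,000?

2

Week 30–Week 34: 6,350 + 636,150 + 17,490 + 968,400 + 478,490 = 2,106,880 (under)
Week 31–Week 35: 636,150 + 17,490 + 968,400 + 478,490 + 669,170 = 2,769,700 (under)
Week 32–Week 36: 17,490 + 968,400 + 478,490 + 669,170 + 358,120 = 2,491,670 (under)
Week 33–Week 37: 968,400 + 478,490 + 669,170 + 358,120 + 378,350 = 2,852,530 (over)
Week 34–Week 38: 478,490 + 669,170 + 358,120 + 378,350 + 1,029,890 = 2,914,020 (over)
2 windows exceed the threshold.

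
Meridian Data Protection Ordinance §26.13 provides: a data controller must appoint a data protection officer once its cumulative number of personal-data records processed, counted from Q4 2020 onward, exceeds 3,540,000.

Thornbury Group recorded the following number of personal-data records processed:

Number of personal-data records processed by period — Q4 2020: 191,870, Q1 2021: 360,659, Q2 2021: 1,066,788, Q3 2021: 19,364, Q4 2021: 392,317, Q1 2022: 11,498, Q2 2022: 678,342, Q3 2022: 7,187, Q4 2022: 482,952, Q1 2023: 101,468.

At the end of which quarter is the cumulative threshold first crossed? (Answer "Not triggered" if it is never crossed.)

Through Q4 2020: 191,870
Through Q1 2021: 552,529
Through Q2 2021: 1,619,317
Through Q3 2021: 1,638,681
Through Q4 2021: 2,030,998
Through Q1 2022: 2,042,496
Through Q2 2022: 2,720,838
Through Q3 2022: 2,728,025
Through Q4 2022: 3,210,977
Through Q1 2023: 3,312,445
Final cumulative total 3,312,445 ≤ 3,540,000; the threshold is never exceeded.

Not triggered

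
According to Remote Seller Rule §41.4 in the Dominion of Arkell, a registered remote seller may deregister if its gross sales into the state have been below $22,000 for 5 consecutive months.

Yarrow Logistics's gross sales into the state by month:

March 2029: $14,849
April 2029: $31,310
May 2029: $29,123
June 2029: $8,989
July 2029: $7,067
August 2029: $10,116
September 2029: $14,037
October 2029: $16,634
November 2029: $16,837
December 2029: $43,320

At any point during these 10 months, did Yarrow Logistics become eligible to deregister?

Yes

Months below $22,000: March 2029, June 2029, July 2029, August 2029, September 2029, October 2029, November 2029.
Longest run of consecutive months below the threshold: 6.
6 ≥ 5, so Yarrow Logistics became eligible.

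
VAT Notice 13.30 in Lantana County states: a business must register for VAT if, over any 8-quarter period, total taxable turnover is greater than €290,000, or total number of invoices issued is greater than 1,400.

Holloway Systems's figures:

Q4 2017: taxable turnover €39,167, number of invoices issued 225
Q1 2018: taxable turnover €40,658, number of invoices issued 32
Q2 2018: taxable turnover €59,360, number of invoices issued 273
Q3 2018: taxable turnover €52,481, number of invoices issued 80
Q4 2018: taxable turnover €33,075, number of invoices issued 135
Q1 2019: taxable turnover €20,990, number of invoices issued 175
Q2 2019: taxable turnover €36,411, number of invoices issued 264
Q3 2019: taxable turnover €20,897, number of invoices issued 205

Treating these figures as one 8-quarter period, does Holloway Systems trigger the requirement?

Total taxable turnover: €39,167 + €40,658 + €59,360 + €52,481 + €33,075 + €20,990 + €36,411 + €20,897 = €303,039 (> €290,000).
Total number of invoices issued: 225 + 32 + 273 + 80 + 135 + 175 + 264 + 205 = 1,389 (≤ 1,400).
The test is 'or': at least one threshold is exceeded.

Yes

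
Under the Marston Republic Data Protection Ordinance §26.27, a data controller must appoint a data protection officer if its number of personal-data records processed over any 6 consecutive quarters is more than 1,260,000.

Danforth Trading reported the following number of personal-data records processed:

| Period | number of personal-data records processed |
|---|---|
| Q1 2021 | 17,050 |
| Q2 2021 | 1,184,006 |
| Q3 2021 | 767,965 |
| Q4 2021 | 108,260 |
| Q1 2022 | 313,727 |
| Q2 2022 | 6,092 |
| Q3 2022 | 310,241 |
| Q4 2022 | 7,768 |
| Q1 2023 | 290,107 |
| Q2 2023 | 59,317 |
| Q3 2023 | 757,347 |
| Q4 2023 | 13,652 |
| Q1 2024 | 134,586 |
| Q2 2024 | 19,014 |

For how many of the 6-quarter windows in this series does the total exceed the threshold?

Q1 2021–Q2 2022: 17,050 + 1,184,006 + 767,965 + 108,260 + 313,727 + 6,092 = 2,397,100 (over)
Q2 2021–Q3 2022: 1,184,006 + 767,965 + 108,260 + 313,727 + 6,092 + 310,241 = 2,690,291 (over)
Q3 2021–Q4 2022: 767,965 + 108,260 + 313,727 + 6,092 + 310,241 + 7,768 = 1,514,053 (over)
Q4 2021–Q1 2023: 108,260 + 313,727 + 6,092 + 310,241 + 7,768 + 290,107 = 1,036,195 (under)
Q1 2022–Q2 2023: 313,727 + 6,092 + 310,241 + 7,768 + 290,107 + 59,317 = 987,252 (under)
Q2 2022–Q3 2023: 6,092 + 310,241 + 7,768 + 290,107 + 59,317 + 757,347 = 1,430,872 (over)
Q3 2022–Q4 2023: 310,241 + 7,768 + 290,107 + 59,317 + 757,347 + 13,652 = 1,438,432 (over)
Q4 2022–Q1 2024: 7,768 + 290,107 + 59,317 + 757,347 + 13,652 + 134,586 = 1,262,777 (over)
Q1 2023–Q2 2024: 290,107 + 59,317 + 757,347 + 13,652 + 134,586 + 19,014 = 1,274,023 (over)
7 windows exceed the threshold.

7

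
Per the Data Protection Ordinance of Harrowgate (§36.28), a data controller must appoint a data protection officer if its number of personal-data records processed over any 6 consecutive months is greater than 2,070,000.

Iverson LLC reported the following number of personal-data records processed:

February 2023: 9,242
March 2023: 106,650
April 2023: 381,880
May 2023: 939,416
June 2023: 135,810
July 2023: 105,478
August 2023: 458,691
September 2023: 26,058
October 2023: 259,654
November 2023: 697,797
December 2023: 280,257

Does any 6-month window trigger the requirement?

February 2023–July 2023: 9,242 + 106,650 + 381,880 + 939,416 + 135,810 + 105,478 = 1,678,476 (under)
March 2023–August 2023: 106,650 + 381,880 + 939,416 + 135,810 + 105,478 + 458,691 = 2,127,925 (over)
April 2023–September 2023: 381,880 + 939,416 + 135,810 + 105,478 + 458,691 + 26,058 = 2,047,333 (under)
May 2023–October 2023: 939,416 + 135,810 + 105,478 + 458,691 + 26,058 + 259,654 = 1,925,107 (under)
June 2023–November 2023: 135,810 + 105,478 + 458,691 + 26,058 + 259,654 + 697,797 = 1,683,488 (under)
July 2023–December 2023: 105,478 + 458,691 + 26,058 + 259,654 + 697,797 + 280,257 = 1,827,935 (under)
At least one window exceeds 2,070,000.

Yes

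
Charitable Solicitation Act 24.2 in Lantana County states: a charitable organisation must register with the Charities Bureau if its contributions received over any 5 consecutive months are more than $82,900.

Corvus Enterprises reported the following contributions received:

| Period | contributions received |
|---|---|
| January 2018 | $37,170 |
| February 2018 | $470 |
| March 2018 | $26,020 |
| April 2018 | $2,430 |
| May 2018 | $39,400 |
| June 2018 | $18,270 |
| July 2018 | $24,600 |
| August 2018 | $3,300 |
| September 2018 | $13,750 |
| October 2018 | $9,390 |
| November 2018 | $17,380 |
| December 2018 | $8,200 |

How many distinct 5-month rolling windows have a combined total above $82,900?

5

January 2018–May 2018: $37,170 + $470 + $26,020 + $2,430 + $39,400 = $105,490 (over)
February 2018–June 2018: $470 + $26,020 + $2,430 + $39,400 + $18,270 = $86,590 (over)
March 2018–July 2018: $26,020 + $2,430 + $39,400 + $18,270 + $24,600 = $110,720 (over)
April 2018–August 2018: $2,430 + $39,400 + $18,270 + $24,600 + $3,300 = $88,000 (over)
May 2018–September 2018: $39,400 + $18,270 + $24,600 + $3,300 + $13,750 = $99,320 (over)
June 2018–October 2018: $18,270 + $24,600 + $3,300 + $13,750 + $9,390 = $69,310 (under)
July 2018–November 2018: $24,600 + $3,300 + $13,750 + $9,390 + $17,380 = $68,420 (under)
August 2018–December 2018: $3,300 + $13,750 + $9,390 + $17,380 + $8,200 = $52,020 (under)
5 windows exceed the threshold.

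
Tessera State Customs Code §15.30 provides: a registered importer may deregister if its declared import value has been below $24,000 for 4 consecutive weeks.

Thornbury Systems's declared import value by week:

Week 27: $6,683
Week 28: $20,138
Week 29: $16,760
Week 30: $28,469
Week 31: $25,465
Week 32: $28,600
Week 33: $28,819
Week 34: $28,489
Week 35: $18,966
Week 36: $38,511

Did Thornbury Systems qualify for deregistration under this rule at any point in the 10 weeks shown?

No

Weeks below $24,000: Week 27, Week 28, Week 29, Week 35.
Longest run of consecutive weeks below the threshold: 3.
3 < 4, so Thornbury Systems never became eligible.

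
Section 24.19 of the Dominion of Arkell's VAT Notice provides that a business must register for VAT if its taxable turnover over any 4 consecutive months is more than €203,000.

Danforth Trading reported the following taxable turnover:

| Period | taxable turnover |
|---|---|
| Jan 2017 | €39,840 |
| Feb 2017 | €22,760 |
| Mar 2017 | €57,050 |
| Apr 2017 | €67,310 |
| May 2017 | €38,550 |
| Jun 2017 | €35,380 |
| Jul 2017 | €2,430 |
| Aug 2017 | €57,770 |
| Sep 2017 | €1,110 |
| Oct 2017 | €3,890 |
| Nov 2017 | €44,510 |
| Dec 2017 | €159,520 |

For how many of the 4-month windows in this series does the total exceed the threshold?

1

Jan 2017–Apr 2017: €39,840 + €22,760 + €57,050 + €67,310 = €186,960 (under)
Feb 2017–May 2017: €22,760 + €57,050 + €67,310 + €38,550 = €185,670 (under)
Mar 2017–Jun 2017: €57,050 + €67,310 + €38,550 + €35,380 = €198,290 (under)
Apr 2017–Jul 2017: €67,310 + €38,550 + €35,380 + €2,430 = €143,670 (under)
May 2017–Aug 2017: €38,550 + €35,380 + €2,430 + €57,770 = €134,130 (under)
Jun 2017–Sep 2017: €35,380 + €2,430 + €57,770 + €1,110 = €96,690 (under)
Jul 2017–Oct 2017: €2,430 + €57,770 + €1,110 + €3,890 = €65,200 (under)
Aug 2017–Nov 2017: €57,770 + €1,110 + €3,890 + €44,510 = €107,280 (under)
Sep 2017–Dec 2017: €1,110 + €3,890 + €44,510 + €159,520 = €209,030 (over)
1 window exceeds the threshold.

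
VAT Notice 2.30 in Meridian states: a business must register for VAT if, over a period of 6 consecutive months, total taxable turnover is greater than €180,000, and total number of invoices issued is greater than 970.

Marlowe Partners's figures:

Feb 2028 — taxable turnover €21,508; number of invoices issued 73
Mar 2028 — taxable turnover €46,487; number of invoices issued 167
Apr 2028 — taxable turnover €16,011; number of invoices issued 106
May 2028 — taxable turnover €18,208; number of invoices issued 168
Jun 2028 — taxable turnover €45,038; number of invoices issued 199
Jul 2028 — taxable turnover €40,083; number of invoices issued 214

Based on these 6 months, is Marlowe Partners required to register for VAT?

Total taxable turnover: €21,508 + €46,487 + €16,011 + €18,208 + €45,038 + €40,083 = €187,335 (> €180,000).
Total number of invoices issued: 73 + 167 + 106 + 168 + 199 + 214 = 927 (≤ 970).
The test is 'and': the rule requires both, and at least one is not exceeded.

No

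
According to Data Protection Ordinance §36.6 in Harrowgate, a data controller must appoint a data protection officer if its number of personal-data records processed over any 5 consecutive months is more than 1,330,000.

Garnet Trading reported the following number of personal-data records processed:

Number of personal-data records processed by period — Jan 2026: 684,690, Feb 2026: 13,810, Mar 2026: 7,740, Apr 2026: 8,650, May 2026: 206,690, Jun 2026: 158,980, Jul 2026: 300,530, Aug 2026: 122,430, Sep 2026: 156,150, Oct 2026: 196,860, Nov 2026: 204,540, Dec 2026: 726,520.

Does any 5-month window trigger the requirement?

Jan 2026–May 2026: 684,690 + 13,810 + 7,740 + 8,650 + 206,690 = 921,580 (under)
Feb 2026–Jun 2026: 13,810 + 7,740 + 8,650 + 206,690 + 158,980 = 395,870 (under)
Mar 2026–Jul 2026: 7,740 + 8,650 + 206,690 + 158,980 + 300,530 = 682,590 (under)
Apr 2026–Aug 2026: 8,650 + 206,690 + 158,980 + 300,530 + 122,430 = 797,280 (under)
May 2026–Sep 2026: 206,690 + 158,980 + 300,530 + 122,430 + 156,150 = 944,780 (under)
Jun 2026–Oct 2026: 158,980 + 300,530 + 122,430 + 156,150 + 196,860 = 934,950 (under)
Jul 2026–Nov 2026: 300,530 + 122,430 + 156,150 + 196,860 + 204,540 = 980,510 (under)
Aug 2026–Dec 2026: 122,430 + 156,150 + 196,860 + 204,540 + 726,520 = 1,406,500 (over)
At least one window exceeds 1,330,000.

Yes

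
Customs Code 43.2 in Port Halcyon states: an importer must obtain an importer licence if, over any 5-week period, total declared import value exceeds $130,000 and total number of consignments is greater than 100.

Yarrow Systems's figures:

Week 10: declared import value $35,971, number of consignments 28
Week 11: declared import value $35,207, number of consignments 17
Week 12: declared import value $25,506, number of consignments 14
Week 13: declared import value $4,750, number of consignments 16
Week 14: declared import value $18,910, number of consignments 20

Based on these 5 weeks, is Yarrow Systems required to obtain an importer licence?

Total declared import value: $35,971 + $35,207 + $25,506 + $4,750 + $18,910 = $120,344 (≤ $130,000).
Total number of consignments: 28 + 17 + 14 + 16 + 20 = 95 (≤ 100).
The test is 'and': the rule requires both, and at least one is not exceeded.

No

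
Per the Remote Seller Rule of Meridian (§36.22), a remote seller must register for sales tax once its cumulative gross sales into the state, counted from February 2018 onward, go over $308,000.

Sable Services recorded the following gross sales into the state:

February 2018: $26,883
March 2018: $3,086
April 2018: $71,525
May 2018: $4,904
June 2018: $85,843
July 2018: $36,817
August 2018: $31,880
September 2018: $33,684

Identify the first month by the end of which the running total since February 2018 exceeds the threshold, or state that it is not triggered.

Through February 2018: $26,883
Through March 2018: $29,969
Through April 2018: $101,494
Through May 2018: $106,398
Through June 2018: $192,241
Through July 2018: $229,058
Through August 2018: $260,938
Through September 2018: $294,622
Final cumulative total $294,622 ≤ $308,000; the threshold is never exceeded.

Not triggered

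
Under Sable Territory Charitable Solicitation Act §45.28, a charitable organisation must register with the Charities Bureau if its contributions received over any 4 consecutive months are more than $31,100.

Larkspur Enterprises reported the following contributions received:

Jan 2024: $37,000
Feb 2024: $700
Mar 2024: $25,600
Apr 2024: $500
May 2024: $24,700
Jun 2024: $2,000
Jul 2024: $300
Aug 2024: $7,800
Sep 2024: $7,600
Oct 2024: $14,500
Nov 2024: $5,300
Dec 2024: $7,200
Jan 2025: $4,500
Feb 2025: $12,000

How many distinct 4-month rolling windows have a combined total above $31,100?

7

Jan 2024–Apr 2024: $37,000 + $700 + $25,600 + $500 = $63,800 (over)
Feb 2024–May 2024: $700 + $25,600 + $500 + $24,700 = $51,500 (over)
Mar 2024–Jun 2024: $25,600 + $500 + $24,700 + $2,000 = $52,800 (over)
Apr 2024–Jul 2024: $500 + $24,700 + $2,000 + $300 = $27,500 (under)
May 2024–Aug 2024: $24,700 + $2,000 + $300 + $7,800 = $34,800 (over)
Jun 2024–Sep 2024: $2,000 + $300 + $7,800 + $7,600 = $17,700 (under)
Jul 2024–Oct 2024: $300 + $7,800 + $7,600 + $14,500 = $30,200 (under)
Aug 2024–Nov 2024: $7,800 + $7,600 + $14,500 + $5,300 = $35,200 (over)
Sep 2024–Dec 2024: $7,600 + $14,500 + $5,300 + $7,200 = $34,600 (over)
Oct 2024–Jan 2025: $14,500 + $5,300 + $7,200 + $4,500 = $31,500 (over)
Nov 2024–Feb 2025: $5,300 + $7,200 + $4,500 + $12,000 = $29,000 (under)
7 windows exceed the threshold.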